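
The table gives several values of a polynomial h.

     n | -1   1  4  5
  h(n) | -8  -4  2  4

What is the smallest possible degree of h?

1

Divided differences on the nodes -1, 1, 4, 5:
  order 0: -8  -4  2  4
  order 1: 2  2  2
  order 2: 0  0
  order 3: 0
The order-1 divided differences are all 2 (nonzero) and every higher order vanishes, so the data lies on a polynomial of degree exactly 1.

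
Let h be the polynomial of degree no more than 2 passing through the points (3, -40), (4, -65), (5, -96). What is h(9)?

-280

Write h(x) = ax^2 + bx + c. Substituting each data point gives a linear system:
  9a + 3b + c = -40
  16a + 4b + c = -65
  25a + 5b + c = -96
Solving the system yields a = -3, b = -4, c = -1.
So h(x) = -3x² - 4x - 1.
Then h(9) = -280.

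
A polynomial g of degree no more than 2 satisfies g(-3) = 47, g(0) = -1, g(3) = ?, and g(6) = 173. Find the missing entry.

41

The 3 known points determine the degree-2 polynomial uniquely.
Write g(s) = as^2 + bs + c. Substituting each data point gives a linear system:
  9a - 3b + c = 47
  c = -1
  36a + 6b + c = 173
Solving the system yields a = 5, b = -1, c = -1.
So g(s) = 5s^2 - s - 1.
Then g(3) = 41.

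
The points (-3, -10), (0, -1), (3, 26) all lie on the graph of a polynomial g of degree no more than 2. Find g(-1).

-6

Using the Lagrange interpolation formula with nodes -3, 0, 3:
  L_0(s) = s(s - 3) / 18
  L_1(s) = (s + 3)(s - 3) / -9
  L_2(s) = (s + 3)s / 18
Then g(s) = -10·L_0(s) - 1·L_1(s) + 26·L_2(s).
Expanding and collecting terms gives g(s) = s^2 + 6s - 1.
Evaluating at s = -1: g(-1) = -6.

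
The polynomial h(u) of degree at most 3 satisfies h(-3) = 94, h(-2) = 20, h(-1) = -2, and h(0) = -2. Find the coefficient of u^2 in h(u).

-4

Write h(u) = au^3 + bu^2 + cu + d. Substituting each data point gives a linear system:
  -27a + 9b - 3c + d = 94
  -8a + 4b - 2c + d = 20
  -a + b - c + d = -2
  d = -2
Solving the system yields a = -5, b = -4, c = 1, d = -2.
So h(u) = -5u³ - 4u² + u - 2.
The coefficient of u^2 is -4.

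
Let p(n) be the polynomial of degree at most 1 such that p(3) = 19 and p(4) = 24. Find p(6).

34

Write p(n) = an + b. Substituting each data point gives a linear system:
  3a + b = 19
  4a + b = 24
Solving the system yields a = 5, b = 4.
So p(n) = 5n + 4.
Then p(6) = 34.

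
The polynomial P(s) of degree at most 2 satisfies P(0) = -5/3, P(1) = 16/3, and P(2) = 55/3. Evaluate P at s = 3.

Using the Lagrange interpolation formula with nodes 0, 1, 2:
  L_0(s) = (s - 1)(s - 2) / 2
  L_1(s) = s(s - 2) / -1
  L_2(s) = s(s - 1) / 2
Then P(s) = -5/3·L_0(s) + 16/3·L_1(s) + 55/3·L_2(s).
Expanding and collecting terms gives P(s) = 3s^2 + 4s - 5/3.
Evaluating at s = 3: P(3) = 112/3.

112/3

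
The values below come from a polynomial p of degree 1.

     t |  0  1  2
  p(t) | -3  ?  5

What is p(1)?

1

On equispaced nodes a degree-1 polynomial has vanishing second forward difference, so
  p(0) - 2·p(1) + p(2) = 0.
Substituting the known values and solving for p(1):
  -2·p(1) = -2
  p(1) = 1.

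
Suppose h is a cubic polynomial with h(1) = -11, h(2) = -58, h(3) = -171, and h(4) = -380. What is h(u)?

h(u) = -5u^3 - 3u^2 - 3u

Using the Lagrange interpolation formula with nodes 1, 2, 3, 4:
  L_0(u) = (u - 2)(u - 3)(u - 4) / -6
  L_1(u) = (u - 1)(u - 3)(u - 4) / 2
  L_2(u) = (u - 1)(u - 2)(u - 4) / -2
  L_3(u) = (u - 1)(u - 2)(u - 3) / 6
Then h(u) = -11·L_0(u) - 58·L_1(u) - 171·L_2(u) - 380·L_3(u).
Expanding and collecting terms gives h(u) = -5u³ - 3u² - 3u.
Check: h(3) = -171. ✓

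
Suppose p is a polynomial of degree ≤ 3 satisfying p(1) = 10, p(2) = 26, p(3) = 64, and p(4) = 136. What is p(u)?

p(u) = 2u^3 - u^2 + 5u + 4

Write p(u) = au^3 + bu^2 + cu + d. Substituting each data point gives a linear system:
  a + b + c + d = 10
  8a + 4b + 2c + d = 26
  27a + 9b + 3c + d = 64
  64a + 16b + 4c + d = 136
Solving the system yields a = 2, b = -1, c = 5, d = 4.
So p(u) = 2u³ - u² + 5u + 4.
Check: p(2) = 26. ✓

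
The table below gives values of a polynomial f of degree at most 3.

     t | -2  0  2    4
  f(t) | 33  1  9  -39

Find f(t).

Write f(t) = at^3 + bt^2 + ct + d. Substituting each data point gives a linear system:
  -8a + 4b - 2c + d = 33
  d = 1
  8a + 4b + 2c + d = 9
  64a + 16b + 4c + d = -39
Solving the system yields a = -2, b = 5, c = 2, d = 1.
So f(t) = -2t^3 + 5t^2 + 2t + 1.
Check: f(4) = -39. ✓

f(t) = -2t^3 + 5t^2 + 2t + 1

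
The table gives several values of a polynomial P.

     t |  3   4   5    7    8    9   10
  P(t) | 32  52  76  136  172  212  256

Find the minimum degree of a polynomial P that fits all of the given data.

Divided differences on the nodes 3, 4, 5, 7, 8, 9, 10:
  order 0: 32  52  76  136  172  212  256
  order 1: 20  24  30  36  40  44
  order 2: 2  2  2  2  2
  order 3: 0  0  0  0
  order 4: 0  0  0
  order 5: 0  0
  order 6: 0
The order-2 divided differences are all 2 (nonzero) and every higher order vanishes, so the data lies on a polynomial of degree exactly 2.

2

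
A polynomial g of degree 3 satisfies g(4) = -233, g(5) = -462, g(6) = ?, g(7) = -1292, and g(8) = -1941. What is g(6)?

On equispaced nodes a degree-3 polynomial has vanishing fourth forward difference, so
  g(4) - 4·g(5) + 6·g(6) - 4·g(7) + g(8) = 0.
Substituting the known values and solving for g(6):
  6·g(6) = -4842
  g(6) = -807.

-807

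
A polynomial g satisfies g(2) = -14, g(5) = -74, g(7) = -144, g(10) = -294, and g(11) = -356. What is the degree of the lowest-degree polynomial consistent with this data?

Divided differences on the nodes 2, 5, 7, 10, 11:
  order 0: -14  -74  -144  -294  -356
  order 1: -20  -35  -50  -62
  order 2: -3  -3  -3
  order 3: 0  0
  order 4: 0
The order-2 divided differences are all -3 (nonzero) and every higher order vanishes, so the data lies on a polynomial of degree exactly 2.

2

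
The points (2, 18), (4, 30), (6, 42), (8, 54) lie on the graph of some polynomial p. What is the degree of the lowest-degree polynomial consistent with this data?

1

Forward differences of the values at n = 2, 4, 6, 8:
  p  : 18  30  42  54
  Δ  : 12  12  12
  Δ^2: 0  0
  Δ^3: 0
The first differences are constant (12) and nonzero, while all higher differences vanish, so the minimal degree is 1.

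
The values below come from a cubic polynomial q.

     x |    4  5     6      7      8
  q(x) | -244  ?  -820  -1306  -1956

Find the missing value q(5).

-474

The 4 known points determine the degree-3 polynomial uniquely.
Write q(x) = ax^3 + bx^2 + cx + d. Substituting each data point gives a linear system:
  64a + 16b + 4c + d = -244
  216a + 36b + 6c + d = -820
  343a + 49b + 7c + d = -1306
  512a + 64b + 8c + d = -1956
Solving the system yields a = -4, b = 2, c = -4, d = -4.
So q(x) = -4x^3 + 2x^2 - 4x - 4.
Then q(5) = -474.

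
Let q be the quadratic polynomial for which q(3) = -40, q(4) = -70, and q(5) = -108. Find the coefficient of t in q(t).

Write q(t) = at^2 + bt + c. Substituting each data point gives a linear system:
  9a + 3b + c = -40
  16a + 4b + c = -70
  25a + 5b + c = -108
Solving the system yields a = -4, b = -2, c = 2.
So q(t) = -4t² - 2t + 2.
The coefficient of t is -2.

-2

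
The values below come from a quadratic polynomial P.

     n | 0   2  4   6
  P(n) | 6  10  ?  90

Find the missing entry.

On equispaced nodes a degree-2 polynomial has vanishing third forward difference, so
  - P(0) + 3·P(2) - 3·P(4) + P(6) = 0.
Substituting the known values and solving for P(4):
  -3·P(4) = -114
  P(4) = 38.

38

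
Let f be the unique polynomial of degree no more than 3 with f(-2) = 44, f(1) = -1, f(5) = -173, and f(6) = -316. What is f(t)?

f(t) = -2t^3 + 4t^2 - 5t + 2

Using the Lagrange interpolation formula with nodes -2, 1, 5, 6:
  L_0(t) = (t - 1)(t - 5)(t - 6) / -168
  L_1(t) = (t + 2)(t - 5)(t - 6) / 60
  L_2(t) = (t + 2)(t - 1)(t - 6) / -28
  L_3(t) = (t + 2)(t - 1)(t - 5) / 40
Then f(t) = 44·L_0(t) - 1·L_1(t) - 173·L_2(t) - 316·L_3(t).
Expanding and collecting terms gives f(t) = -2t^3 + 4t^2 - 5t + 2.
Check: f(-2) = 44. ✓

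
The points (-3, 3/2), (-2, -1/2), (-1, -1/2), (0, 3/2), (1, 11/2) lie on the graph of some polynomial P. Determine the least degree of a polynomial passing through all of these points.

Forward differences of the values at n = -3, -2, -1, 0, 1:
  P  : 3/2  -1/2  -1/2  3/2  11/2
  Δ  : -2  0  2  4
  Δ^2: 2  2  2
  Δ^3: 0  0
  Δ^4: 0
The second differences are constant (2) and nonzero, while all higher differences vanish, so the minimal degree is 2.

2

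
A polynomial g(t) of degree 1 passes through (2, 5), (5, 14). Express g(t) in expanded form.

Using the Lagrange interpolation formula with nodes 2, 5:
  L_0(t) = (t - 5) / -3
  L_1(t) = (t - 2) / 3
Then g(t) = 5·L_0(t) + 14·L_1(t).
Expanding and collecting terms gives g(t) = 3t - 1.
Check: g(2) = 5. ✓

g(t) = 3t - 1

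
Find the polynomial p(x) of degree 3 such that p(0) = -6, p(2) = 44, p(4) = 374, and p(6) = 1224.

p(x) = 5x^3 + 5x^2 - 5x - 6

Using the Lagrange interpolation formula with nodes 0, 2, 4, 6:
  L_0(x) = (x - 2)(x - 4)(x - 6) / -48
  L_1(x) = x(x - 4)(x - 6) / 16
  L_2(x) = x(x - 2)(x - 6) / -16
  L_3(x) = x(x - 2)(x - 4) / 48
Then p(x) = -6·L_0(x) + 44·L_1(x) + 374·L_2(x) + 1224·L_3(x).
Expanding and collecting terms gives p(x) = 5x^3 + 5x^2 - 5x - 6.
Check: p(0) = -6. ✓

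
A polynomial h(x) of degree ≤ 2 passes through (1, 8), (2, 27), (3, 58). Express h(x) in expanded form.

Write h(x) = ax^2 + bx + c. Substituting each data point gives a linear system:
  a + b + c = 8
  4a + 2b + c = 27
  9a + 3b + c = 58
Solving the system yields a = 6, b = 1, c = 1.
So h(x) = 6x^2 + x + 1.
Check: h(3) = 58. ✓

h(x) = 6x^2 + x + 1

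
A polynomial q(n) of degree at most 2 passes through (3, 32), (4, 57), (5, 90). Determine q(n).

Write q(n) = an^2 + bn + c. Substituting each data point gives a linear system:
  9a + 3b + c = 32
  16a + 4b + c = 57
  25a + 5b + c = 90
Solving the system yields a = 4, b = -3, c = 5.
So q(n) = 4n² - 3n + 5.
Check: q(4) = 57. ✓

q(n) = 4n^2 - 3n + 5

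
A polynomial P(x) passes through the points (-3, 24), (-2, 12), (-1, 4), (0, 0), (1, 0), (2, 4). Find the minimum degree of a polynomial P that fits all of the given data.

Forward differences of the values at x = -3, -2, -1, 0, 1, 2:
  P  : 24  12  4  0  0  4
  Δ  : -12  -8  -4  0  4
  Δ^2: 4  4  4  4
  Δ^3: 0  0  0
  Δ^4: 0  0
  Δ^5: 0
The second differences are constant (4) and nonzero, while all higher differences vanish, so the minimal degree is 2.

2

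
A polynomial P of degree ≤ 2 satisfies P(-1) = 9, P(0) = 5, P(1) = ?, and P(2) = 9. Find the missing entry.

On equispaced nodes a degree-2 polynomial has vanishing third forward difference, so
  - P(-1) + 3·P(0) - 3·P(1) + P(2) = 0.
Substituting the known values and solving for P(1):
  -3·P(1) = -15
  P(1) = 5.

5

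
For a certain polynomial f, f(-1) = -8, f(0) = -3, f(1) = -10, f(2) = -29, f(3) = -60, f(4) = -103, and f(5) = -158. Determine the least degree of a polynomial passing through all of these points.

Forward differences of the values at t = -1, 0, 1, 2, 3, 4, 5:
  f  : -8  -3  -10  -29  -60  -103  -158
  Δ  : 5  -7  -19  -31  -43  -55
  Δ^2: -12  -12  -12  -12  -12
  Δ^3: 0  0  0  0
  Δ^4: 0  0  0
  Δ^5: 0  0
  Δ^6: 0
The second differences are constant (-12) and nonzero, while all higher differences vanish, so the minimal degree is 2.

2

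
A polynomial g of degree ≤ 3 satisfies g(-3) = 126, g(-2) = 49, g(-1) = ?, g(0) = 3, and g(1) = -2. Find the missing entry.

14

On equispaced nodes a degree-3 polynomial has vanishing fourth forward difference, so
  g(-3) - 4·g(-2) + 6·g(-1) - 4·g(0) + g(1) = 0.
Substituting the known values and solving for g(-1):
  6·g(-1) = 84
  g(-1) = 14.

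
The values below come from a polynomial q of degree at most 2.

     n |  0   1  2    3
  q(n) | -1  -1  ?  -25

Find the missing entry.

The 3 known points determine the degree-2 polynomial uniquely.
Write q(n) = an^2 + bn + c. Substituting each data point gives a linear system:
  c = -1
  a + b + c = -1
  9a + 3b + c = -25
Solving the system yields a = -4, b = 4, c = -1.
So q(n) = -4n^2 + 4n - 1.
Then q(2) = -9.

-9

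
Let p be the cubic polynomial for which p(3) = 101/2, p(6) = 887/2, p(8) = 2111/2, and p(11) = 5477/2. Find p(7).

Write p(u) = au^3 + bu^2 + cu + d. Substituting each data point gives a linear system:
  27a + 9b + 3c + d = 101/2
  216a + 36b + 6c + d = 887/2
  512a + 64b + 8c + d = 2111/2
  1331a + 121b + 11c + d = 5477/2
Solving the system yields a = 2, b = 1, c = -4, d = -1/2.
So p(u) = 2u^3 + u^2 - 4u - 1/2.
Then p(7) = 1413/2.

1413/2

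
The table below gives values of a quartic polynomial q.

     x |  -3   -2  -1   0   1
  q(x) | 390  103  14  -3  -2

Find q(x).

Write q(x) = ax^4 + bx^3 + cx^2 + dx + e. Substituting each data point gives a linear system:
  81a - 27b + 9c - 3d + e = 390
  16a - 8b + 4c - 2d + e = 103
  a - b + c - d + e = 14
  e = -3
  a + b + c + d + e = -2
Solving the system yields a = 3, b = -3, c = 6, d = -5, e = -3.
So q(x) = 3x^4 - 3x^3 + 6x^2 - 5x - 3.
Check: q(-3) = 390. ✓

q(x) = 3x^4 - 3x^3 + 6x^2 - 5x - 3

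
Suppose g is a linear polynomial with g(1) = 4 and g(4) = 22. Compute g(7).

40

Write g(s) = as + b. Substituting each data point gives a linear system:
  a + b = 4
  4a + b = 22
Solving the system yields a = 6, b = -2.
So g(s) = 6s - 2.
Then g(7) = 40.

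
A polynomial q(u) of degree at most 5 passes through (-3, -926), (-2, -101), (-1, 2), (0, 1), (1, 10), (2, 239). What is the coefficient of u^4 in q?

Write q(u) = au^5 + bu^4 + cu^3 + du^2 + eu + k. Substituting each data point gives a linear system:
  -243a + 81b - 27c + 9d - 3e + k = -926
  -32a + 16b - 8c + 4d - 2e + k = -101
  -a + b - c + d - e + k = 2
  k = 1
  a + b + c + d + e + k = 10
  32a + 16b + 8c + 4d + 2e + k = 239
Solving the system yields a = 5, b = 4, c = 2, d = 1, e = -3, k = 1.
So q(u) = 5u^5 + 4u^4 + 2u^3 + u^2 - 3u + 1.
The coefficient of u^4 is 4.

4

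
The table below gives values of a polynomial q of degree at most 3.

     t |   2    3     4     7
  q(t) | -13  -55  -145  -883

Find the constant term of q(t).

-1

Write q(t) = at^3 + bt^2 + ct + d. Substituting each data point gives a linear system:
  8a + 4b + 2c + d = -13
  27a + 9b + 3c + d = -55
  64a + 16b + 4c + d = -145
  343a + 49b + 7c + d = -883
Solving the system yields a = -3, b = 3, c = 0, d = -1.
So q(t) = -3t^3 + 3t^2 - 1.
The constant term is -1.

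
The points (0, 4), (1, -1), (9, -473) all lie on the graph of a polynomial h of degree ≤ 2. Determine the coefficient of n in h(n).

1

Write h(n) = an^2 + bn + c. Substituting each data point gives a linear system:
  c = 4
  a + b + c = -1
  81a + 9b + c = -473
Solving the system yields a = -6, b = 1, c = 4.
So h(n) = -6n^2 + n + 4.
The coefficient of n is 1.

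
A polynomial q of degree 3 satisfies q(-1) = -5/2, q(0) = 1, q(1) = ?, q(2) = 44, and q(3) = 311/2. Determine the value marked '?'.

On equispaced nodes a degree-3 polynomial has vanishing fourth forward difference, so
  q(-1) - 4·q(0) + 6·q(1) - 4·q(2) + q(3) = 0.
Substituting the known values and solving for q(1):
  6·q(1) = 27
  q(1) = 9/2.

9/2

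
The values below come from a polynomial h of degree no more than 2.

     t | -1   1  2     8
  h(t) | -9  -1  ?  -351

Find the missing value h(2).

-15

The 3 known points determine the degree-2 polynomial uniquely.
Write h(t) = at^2 + bt + c. Substituting each data point gives a linear system:
  a - b + c = -9
  a + b + c = -1
  64a + 8b + c = -351
Solving the system yields a = -6, b = 4, c = 1.
So h(t) = -6t^2 + 4t + 1.
Then h(2) = -15.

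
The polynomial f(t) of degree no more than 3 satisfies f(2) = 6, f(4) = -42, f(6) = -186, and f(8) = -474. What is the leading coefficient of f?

-1

Write f(t) = at^3 + bt^2 + ct + d. Substituting each data point gives a linear system:
  8a + 4b + 2c + d = 6
  64a + 16b + 4c + d = -42
  216a + 36b + 6c + d = -186
  512a + 64b + 8c + d = -474
Solving the system yields a = -1, b = 0, c = 4, d = 6.
So f(t) = -t³ + 4t + 6.
The leading coefficient is -1.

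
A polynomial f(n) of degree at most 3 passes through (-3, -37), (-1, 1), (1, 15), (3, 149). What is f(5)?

Using the Lagrange interpolation formula with nodes -3, -1, 1, 3:
  L_0(n) = (n + 1)(n - 1)(n - 3) / -48
  L_1(n) = (n + 3)(n - 1)(n - 3) / 16
  L_2(n) = (n + 3)(n + 1)(n - 3) / -16
  L_3(n) = (n + 3)(n + 1)(n - 1) / 48
Then f(n) = -37·L_0(n) + 1·L_1(n) + 15·L_2(n) + 149·L_3(n).
Expanding and collecting terms gives f(n) = 3n^3 + 6n^2 + 4n + 2.
Evaluating at n = 5: f(5) = 547.

547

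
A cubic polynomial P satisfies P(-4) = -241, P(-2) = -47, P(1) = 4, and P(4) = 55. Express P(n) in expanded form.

P(n) = 2n^3 - 6n^2 + 5n + 3

Write P(n) = an^3 + bn^2 + cn + d. Substituting each data point gives a linear system:
  -64a + 16b - 4c + d = -241
  -8a + 4b - 2c + d = -47
  a + b + c + d = 4
  64a + 16b + 4c + d = 55
Solving the system yields a = 2, b = -6, c = 5, d = 3.
So P(n) = 2n^3 - 6n^2 + 5n + 3.
Check: P(-2) = -47. ✓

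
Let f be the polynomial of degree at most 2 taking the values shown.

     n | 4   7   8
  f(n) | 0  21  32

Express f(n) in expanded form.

f(n) = n^2 - 4n

Using the Lagrange interpolation formula with nodes 4, 7, 8:
  L_0(n) = (n - 7)(n - 8) / 12
  L_1(n) = (n - 4)(n - 8) / -3
  L_2(n) = (n - 4)(n - 7) / 4
Then f(n) = 0·L_0(n) + 21·L_1(n) + 32·L_2(n).
Expanding and collecting terms gives f(n) = n² - 4n.
Check: f(4) = 0. ✓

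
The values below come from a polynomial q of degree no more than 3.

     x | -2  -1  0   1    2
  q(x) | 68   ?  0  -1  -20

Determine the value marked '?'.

13

The 4 known points determine the degree-3 polynomial uniquely.
Write q(x) = ax^3 + bx^2 + cx + d. Substituting each data point gives a linear system:
  -8a + 4b - 2c + d = 68
  d = 0
  a + b + c + d = -1
  8a + 4b + 2c + d = -20
Solving the system yields a = -5, b = 6, c = -2, d = 0.
So q(x) = -5x^3 + 6x^2 - 2x.
Then q(-1) = 13.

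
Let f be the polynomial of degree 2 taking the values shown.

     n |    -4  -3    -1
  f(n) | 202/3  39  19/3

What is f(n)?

Using the Lagrange interpolation formula with nodes -4, -3, -1:
  L_0(n) = (n + 3)(n + 1) / 3
  L_1(n) = (n + 4)(n + 1) / -2
  L_2(n) = (n + 4)(n + 3) / 6
Then f(n) = 202/3·L_0(n) + 39·L_1(n) + 19/3·L_2(n).
Expanding and collecting terms gives f(n) = 4n^2 - (1/3)n + 2.
Check: f(-4) = 202/3. ✓

f(n) = 4n^2 - (1/3)n + 2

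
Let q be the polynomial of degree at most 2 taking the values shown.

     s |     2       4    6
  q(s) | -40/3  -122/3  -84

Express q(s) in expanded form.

Write q(s) = as^2 + bs + c. Substituting each data point gives a linear system:
  4a + 2b + c = -40/3
  16a + 4b + c = -122/3
  36a + 6b + c = -84
Solving the system yields a = -2, b = -5/3, c = -2.
So q(s) = -2s² - (5/3)s - 2.
Check: q(2) = -40/3. ✓

q(s) = -2s^2 - (5/3)s - 2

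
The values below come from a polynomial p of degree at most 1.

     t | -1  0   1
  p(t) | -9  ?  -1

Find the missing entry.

On equispaced nodes a degree-1 polynomial has vanishing second forward difference, so
  p(-1) - 2·p(0) + p(1) = 0.
Substituting the known values and solving for p(0):
  -2·p(0) = 10
  p(0) = -5.

-5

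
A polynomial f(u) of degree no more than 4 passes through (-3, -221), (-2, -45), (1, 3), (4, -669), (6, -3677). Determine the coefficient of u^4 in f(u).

Write f(u) = au^4 + bu^3 + cu^2 + du + e. Substituting each data point gives a linear system:
  81a - 27b + 9c - 3d + e = -221
  16a - 8b + 4c - 2d + e = -45
  a + b + c + d + e = 3
  256a + 64b + 16c + 4d + e = -669
  1296a + 216b + 36c + 6d + e = -3677
Solving the system yields a = -3, b = 0, c = 5, d = 6, e = -5.
So f(u) = -3u⁴ + 5u² + 6u - 5.
The leading coefficient is -3.

-3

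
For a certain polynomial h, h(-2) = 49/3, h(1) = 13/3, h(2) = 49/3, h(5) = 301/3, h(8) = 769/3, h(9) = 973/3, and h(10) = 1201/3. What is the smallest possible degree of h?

Divided differences on the nodes -2, 1, 2, 5, 8, 9, 10:
  order 0: 49/3  13/3  49/3  301/3  769/3  973/3  1201/3
  order 1: -4  12  28  52  68  76
  order 2: 4  4  4  4  4
  order 3: 0  0  0  0
  order 4: 0  0  0
  order 5: 0  0
  order 6: 0
The order-2 divided differences are all 4 (nonzero) and every higher order vanishes, so the data lies on a polynomial of degree exactly 2.

2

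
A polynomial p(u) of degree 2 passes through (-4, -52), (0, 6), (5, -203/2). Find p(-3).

Write p(u) = au^2 + bu + c. Substituting each data point gives a linear system:
  16a - 4b + c = -52
  c = 6
  25a + 5b + c = -203/2
Solving the system yields a = -4, b = -3/2, c = 6.
So p(u) = -4u^2 - (3/2)u + 6.
Then p(-3) = -51/2.

-51/2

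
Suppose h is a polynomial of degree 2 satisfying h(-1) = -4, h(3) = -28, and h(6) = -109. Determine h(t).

h(t) = -3t^2 - 1

Write h(t) = at^2 + bt + c. Substituting each data point gives a linear system:
  a - b + c = -4
  9a + 3b + c = -28
  36a + 6b + c = -109
Solving the system yields a = -3, b = 0, c = -1.
So h(t) = -3t^2 - 1.
Check: h(3) = -28. ✓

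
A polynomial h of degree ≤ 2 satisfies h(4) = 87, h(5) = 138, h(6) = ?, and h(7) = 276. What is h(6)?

201

On equispaced nodes a degree-2 polynomial has vanishing third forward difference, so
  - h(4) + 3·h(5) - 3·h(6) + h(7) = 0.
Substituting the known values and solving for h(6):
  -3·h(6) = -603
  h(6) = 201.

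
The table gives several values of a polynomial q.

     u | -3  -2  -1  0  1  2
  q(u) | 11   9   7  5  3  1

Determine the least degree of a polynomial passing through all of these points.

Forward differences of the values at u = -3, -2, -1, 0, 1, 2:
  q  : 11  9  7  5  3  1
  Δ  : -2  -2  -2  -2  -2
  Δ^2: 0  0  0  0
  Δ^3: 0  0  0
  Δ^4: 0  0
  Δ^5: 0
The first differences are constant (-2) and nonzero, while all higher differences vanish, so the minimal degree is 1.

1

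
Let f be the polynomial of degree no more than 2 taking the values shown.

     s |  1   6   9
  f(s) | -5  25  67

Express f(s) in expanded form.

Write f(s) = as^2 + bs + c. Substituting each data point gives a linear system:
  a + b + c = -5
  36a + 6b + c = 25
  81a + 9b + c = 67
Solving the system yields a = 1, b = -1, c = -5.
So f(s) = s^2 - s - 5.
Check: f(9) = 67. ✓

f(s) = s^2 - s - 5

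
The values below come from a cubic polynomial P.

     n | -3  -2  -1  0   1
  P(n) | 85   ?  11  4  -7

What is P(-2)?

The 4 known points determine the degree-3 polynomial uniquely.
Write P(n) = an^3 + bn^2 + cn + d. Substituting each data point gives a linear system:
  -27a + 9b - 3c + d = 85
  -a + b - c + d = 11
  d = 4
  a + b + c + d = -7
Solving the system yields a = -3, b = -2, c = -6, d = 4.
So P(n) = -3n^3 - 2n^2 - 6n + 4.
Then P(-2) = 32.

32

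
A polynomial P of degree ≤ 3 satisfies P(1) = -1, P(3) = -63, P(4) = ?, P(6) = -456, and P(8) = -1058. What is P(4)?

-142

The 4 known points determine the degree-3 polynomial uniquely.
Write P(u) = au^3 + bu^2 + cu + d. Substituting each data point gives a linear system:
  a + b + c + d = -1
  27a + 9b + 3c + d = -63
  216a + 36b + 6c + d = -456
  512a + 64b + 8c + d = -1058
Solving the system yields a = -2, b = 0, c = -5, d = 6.
So P(u) = -2u³ - 5u + 6.
Then P(4) = -142.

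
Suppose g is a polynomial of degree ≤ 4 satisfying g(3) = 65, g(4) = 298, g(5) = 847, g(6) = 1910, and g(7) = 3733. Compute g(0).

2

Write g(x) = ax^4 + bx^3 + cx^2 + dx + e. Substituting each data point gives a linear system:
  81a + 27b + 9c + 3d + e = 65
  256a + 64b + 16c + 4d + e = 298
  625a + 125b + 25c + 5d + e = 847
  1296a + 216b + 36c + 6d + e = 1910
  2401a + 343b + 49c + 7d + e = 3733
Solving the system yields a = 2, b = -3, c = 0, d = -6, e = 2.
So g(x) = 2x⁴ - 3x³ - 6x + 2.
Then g(0) = 2.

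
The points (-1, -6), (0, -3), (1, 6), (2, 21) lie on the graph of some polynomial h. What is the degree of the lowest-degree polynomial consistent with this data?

2

Forward differences of the values at t = -1, 0, 1, 2:
  h  : -6  -3  6  21
  Δ  : 3  9  15
  Δ^2: 6  6
  Δ^3: 0
The second differences are constant (6) and nonzero, while all higher differences vanish, so the minimal degree is 2.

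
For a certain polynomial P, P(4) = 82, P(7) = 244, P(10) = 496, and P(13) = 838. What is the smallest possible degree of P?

Forward differences of the values at t = 4, 7, 10, 13:
  P  : 82  244  496  838
  Δ  : 162  252  342
  Δ^2: 90  90
  Δ^3: 0
The second differences are constant (90) and nonzero, while all higher differences vanish, so the minimal degree is 2.

2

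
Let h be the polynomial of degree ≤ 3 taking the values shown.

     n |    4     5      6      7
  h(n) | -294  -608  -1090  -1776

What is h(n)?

Write h(n) = an^3 + bn^2 + cn + d. Substituting each data point gives a linear system:
  64a + 16b + 4c + d = -294
  125a + 25b + 5c + d = -608
  216a + 36b + 6c + d = -1090
  343a + 49b + 7c + d = -1776
Solving the system yields a = -6, b = 6, c = -2, d = 2.
So h(n) = -6n³ + 6n² - 2n + 2.
Check: h(5) = -608. ✓

h(n) = -6n^3 + 6n^2 - 2n + 2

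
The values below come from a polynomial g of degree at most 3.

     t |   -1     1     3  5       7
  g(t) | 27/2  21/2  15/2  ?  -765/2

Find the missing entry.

-183/2

On equispaced nodes a degree-3 polynomial has vanishing fourth forward difference, so
  g(-1) - 4·g(1) + 6·g(3) - 4·g(5) + g(7) = 0.
Substituting the known values and solving for g(5):
  -4·g(5) = 366
  g(5) = -183/2.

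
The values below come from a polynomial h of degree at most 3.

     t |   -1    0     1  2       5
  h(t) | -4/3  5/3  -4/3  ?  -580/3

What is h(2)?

-49/3

The 4 known points determine the degree-3 polynomial uniquely.
Write h(t) = at^3 + bt^2 + ct + d. Substituting each data point gives a linear system:
  -a + b - c + d = -4/3
  d = 5/3
  a + b + c + d = -4/3
  125a + 25b + 5c + d = -580/3
Solving the system yields a = -1, b = -3, c = 1, d = 5/3.
So h(t) = -t³ - 3t² + t + 5/3.
Then h(2) = -49/3.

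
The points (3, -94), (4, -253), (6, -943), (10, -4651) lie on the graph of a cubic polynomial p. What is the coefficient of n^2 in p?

3

Write p(n) = an^3 + bn^2 + cn + d. Substituting each data point gives a linear system:
  27a + 9b + 3c + d = -94
  64a + 16b + 4c + d = -253
  216a + 36b + 6c + d = -943
  1000a + 100b + 10c + d = -4651
Solving the system yields a = -5, b = 3, c = 5, d = -1.
So p(n) = -5n³ + 3n² + 5n - 1.
The coefficient of n^2 is 3.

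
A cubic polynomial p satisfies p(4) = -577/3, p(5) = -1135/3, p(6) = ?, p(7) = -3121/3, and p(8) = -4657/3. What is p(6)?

-655

On equispaced nodes a degree-3 polynomial has vanishing fourth forward difference, so
  p(4) - 4·p(5) + 6·p(6) - 4·p(7) + p(8) = 0.
Substituting the known values and solving for p(6):
  6·p(6) = -3930
  p(6) = -655.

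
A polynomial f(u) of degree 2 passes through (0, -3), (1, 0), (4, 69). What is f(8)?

Using the Lagrange interpolation formula with nodes 0, 1, 4:
  L_0(u) = (u - 1)(u - 4) / 4
  L_1(u) = u(u - 4) / -3
  L_2(u) = u(u - 1) / 12
Then f(u) = -3·L_0(u) + 0·L_1(u) + 69·L_2(u).
Expanding and collecting terms gives f(u) = 5u² - 2u - 3.
Evaluating at u = 8: f(8) = 301.

301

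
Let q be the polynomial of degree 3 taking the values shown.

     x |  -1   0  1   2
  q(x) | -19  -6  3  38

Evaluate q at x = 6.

1038

Using the Lagrange interpolation formula with nodes -1, 0, 1, 2:
  L_0(x) = x(x - 1)(x - 2) / -6
  L_1(x) = (x + 1)(x - 1)(x - 2) / 2
  L_2(x) = (x + 1)x(x - 2) / -2
  L_3(x) = (x + 1)x(x - 1) / 6
Then q(x) = -19·L_0(x) - 6·L_1(x) + 3·L_2(x) + 38·L_3(x).
Expanding and collecting terms gives q(x) = 5x³ - 2x² + 6x - 6.
Evaluating at x = 6: q(6) = 1038.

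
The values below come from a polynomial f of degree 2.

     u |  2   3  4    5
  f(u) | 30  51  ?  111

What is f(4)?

78

The 3 known points determine the degree-2 polynomial uniquely.
Write f(u) = au^2 + bu + c. Substituting each data point gives a linear system:
  4a + 2b + c = 30
  9a + 3b + c = 51
  25a + 5b + c = 111
Solving the system yields a = 3, b = 6, c = 6.
So f(u) = 3u^2 + 6u + 6.
Then f(4) = 78.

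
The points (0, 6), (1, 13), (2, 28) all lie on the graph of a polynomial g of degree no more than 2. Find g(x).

Write g(x) = ax^2 + bx + c. Substituting each data point gives a linear system:
  c = 6
  a + b + c = 13
  4a + 2b + c = 28
Solving the system yields a = 4, b = 3, c = 6.
So g(x) = 4x^2 + 3x + 6.
Check: g(1) = 13. ✓

g(x) = 4x^2 + 3x + 6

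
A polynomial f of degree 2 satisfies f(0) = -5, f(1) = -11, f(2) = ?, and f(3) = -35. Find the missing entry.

The 3 known points determine the degree-2 polynomial uniquely.
Write f(s) = as^2 + bs + c. Substituting each data point gives a linear system:
  c = -5
  a + b + c = -11
  9a + 3b + c = -35
Solving the system yields a = -2, b = -4, c = -5.
So f(s) = -2s² - 4s - 5.
Then f(2) = -21.

-21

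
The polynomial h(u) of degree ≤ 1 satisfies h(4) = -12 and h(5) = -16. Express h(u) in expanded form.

h(u) = -4u + 4

Write h(u) = au + b. Substituting each data point gives a linear system:
  4a + b = -12
  5a + b = -16
Solving the system yields a = -4, b = 4.
So h(u) = -4u + 4.
Check: h(4) = -12. ✓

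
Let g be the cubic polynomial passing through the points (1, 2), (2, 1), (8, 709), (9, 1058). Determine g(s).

g(s) = 2s^3 - 5s^2 + 5

Write g(s) = as^3 + bs^2 + cs + d. Substituting each data point gives a linear system:
  a + b + c + d = 2
  8a + 4b + 2c + d = 1
  512a + 64b + 8c + d = 709
  729a + 81b + 9c + d = 1058
Solving the system yields a = 2, b = -5, c = 0, d = 5.
So g(s) = 2s^3 - 5s^2 + 5.
Check: g(9) = 1058. ✓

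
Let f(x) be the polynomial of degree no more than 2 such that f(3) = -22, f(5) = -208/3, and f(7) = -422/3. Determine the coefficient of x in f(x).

1/3

Write f(x) = ax^2 + bx + c. Substituting each data point gives a linear system:
  9a + 3b + c = -22
  25a + 5b + c = -208/3
  49a + 7b + c = -422/3
Solving the system yields a = -3, b = 1/3, c = 4.
So f(x) = -3x^2 + (1/3)x + 4.
The coefficient of x is 1/3.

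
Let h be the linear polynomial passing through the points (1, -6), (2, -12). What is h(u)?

Using the Lagrange interpolation formula with nodes 1, 2:
  L_0(u) = (u - 2) / -1
  L_1(u) = (u - 1) / 1
Then h(u) = -6·L_0(u) - 12·L_1(u).
Expanding and collecting terms gives h(u) = -6u.
Check: h(2) = -12. ✓

h(u) = -6u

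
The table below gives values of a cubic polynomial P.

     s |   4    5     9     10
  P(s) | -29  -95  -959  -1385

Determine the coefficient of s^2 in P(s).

6

Write P(s) = as^3 + bs^2 + cs + d. Substituting each data point gives a linear system:
  64a + 16b + 4c + d = -29
  125a + 25b + 5c + d = -95
  729a + 81b + 9c + d = -959
  1000a + 100b + 10c + d = -1385
Solving the system yields a = -2, b = 6, c = 2, d = -5.
So P(s) = -2s^3 + 6s^2 + 2s - 5.
The coefficient of s^2 is 6.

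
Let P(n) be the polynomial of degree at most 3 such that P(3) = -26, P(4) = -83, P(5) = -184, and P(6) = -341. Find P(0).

1

Forward differences of the values at n = 3, 4, 5, 6:
  P  : -26  -83  -184  -341
  Δ  : -57  -101  -157
  Δ^2: -44  -56
  Δ^3: -12
The third differences are constant, confirming degree 3.
Interpolating (Newton forward form) and evaluating at n = 0 gives P(0) = 1.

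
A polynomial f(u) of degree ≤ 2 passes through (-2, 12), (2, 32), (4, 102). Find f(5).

152

Write f(u) = au^2 + bu + c. Substituting each data point gives a linear system:
  4a - 2b + c = 12
  4a + 2b + c = 32
  16a + 4b + c = 102
Solving the system yields a = 5, b = 5, c = 2.
So f(u) = 5u^2 + 5u + 2.
Then f(5) = 152.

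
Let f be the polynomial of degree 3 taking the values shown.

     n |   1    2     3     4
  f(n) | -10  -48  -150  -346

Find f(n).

Using the Lagrange interpolation formula with nodes 1, 2, 3, 4:
  L_0(n) = (n - 2)(n - 3)(n - 4) / -6
  L_1(n) = (n - 1)(n - 3)(n - 4) / 2
  L_2(n) = (n - 1)(n - 2)(n - 4) / -2
  L_3(n) = (n - 1)(n - 2)(n - 3) / 6
Then f(n) = -10·L_0(n) - 48·L_1(n) - 150·L_2(n) - 346·L_3(n).
Expanding and collecting terms gives f(n) = -5n^3 - 2n^2 + 3n - 6.
Check: f(4) = -346. ✓

f(n) = -5n^3 - 2n^2 + 3n - 6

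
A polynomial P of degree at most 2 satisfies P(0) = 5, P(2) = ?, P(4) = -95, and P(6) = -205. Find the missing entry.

-25

The 3 known points determine the degree-2 polynomial uniquely.
Write P(t) = at^2 + bt + c. Substituting each data point gives a linear system:
  c = 5
  16a + 4b + c = -95
  36a + 6b + c = -205
Solving the system yields a = -5, b = -5, c = 5.
So P(t) = -5t^2 - 5t + 5.
Then P(2) = -25.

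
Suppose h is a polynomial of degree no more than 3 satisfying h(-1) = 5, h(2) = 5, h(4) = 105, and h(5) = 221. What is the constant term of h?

Write h(t) = at^3 + bt^2 + ct + d. Substituting each data point gives a linear system:
  -a + b - c + d = 5
  8a + 4b + 2c + d = 5
  64a + 16b + 4c + d = 105
  125a + 25b + 5c + d = 221
Solving the system yields a = 2, b = 0, c = -6, d = 1.
So h(t) = 2t^3 - 6t + 1.
The constant term is 1.

1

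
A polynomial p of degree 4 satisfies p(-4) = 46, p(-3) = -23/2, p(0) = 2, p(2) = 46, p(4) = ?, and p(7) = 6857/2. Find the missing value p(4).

454

The 5 known points determine the degree-4 polynomial uniquely.
Write p(t) = at^4 + bt^3 + ct^2 + dt + e. Substituting each data point gives a linear system:
  256a - 64b + 16c - 4d + e = 46
  81a - 27b + 9c - 3d + e = -23/2
  e = 2
  16a + 8b + 4c + 2d + e = 46
  2401a + 343b + 49c + 7d + e = 6857/2
Solving the system yields a = 1, b = 3, c = -1/2, d = 3, e = 2.
So p(t) = t^4 + 3t^3 - (1/2)t^2 + 3t + 2.
Then p(4) = 454.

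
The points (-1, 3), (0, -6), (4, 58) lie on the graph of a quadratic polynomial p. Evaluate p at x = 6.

150

Write p(x) = ax^2 + bx + c. Substituting each data point gives a linear system:
  a - b + c = 3
  c = -6
  16a + 4b + c = 58
Solving the system yields a = 5, b = -4, c = -6.
So p(x) = 5x^2 - 4x - 6.
Then p(6) = 150.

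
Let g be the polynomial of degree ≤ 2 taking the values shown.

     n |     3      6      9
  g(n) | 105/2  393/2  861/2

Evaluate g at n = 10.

1057/2

Write g(n) = an^2 + bn + c. Substituting each data point gives a linear system:
  9a + 3b + c = 105/2
  36a + 6b + c = 393/2
  81a + 9b + c = 861/2
Solving the system yields a = 5, b = 3, c = -3/2.
So g(n) = 5n² + 3n - 3/2.
Then g(10) = 1057/2.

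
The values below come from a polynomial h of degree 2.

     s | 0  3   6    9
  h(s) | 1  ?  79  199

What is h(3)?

13

The 3 known points determine the degree-2 polynomial uniquely.
Write h(s) = as^2 + bs + c. Substituting each data point gives a linear system:
  c = 1
  36a + 6b + c = 79
  81a + 9b + c = 199
Solving the system yields a = 3, b = -5, c = 1.
So h(s) = 3s^2 - 5s + 1.
Then h(3) = 13.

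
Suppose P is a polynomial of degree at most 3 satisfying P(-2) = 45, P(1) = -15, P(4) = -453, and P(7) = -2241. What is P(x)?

Write P(x) = ax^3 + bx^2 + cx + d. Substituting each data point gives a linear system:
  -8a + 4b - 2c + d = 45
  a + b + c + d = -15
  64a + 16b + 4c + d = -453
  343a + 49b + 7c + d = -2241
Solving the system yields a = -6, b = -3, c = -5, d = -1.
So P(x) = -6x³ - 3x² - 5x - 1.
Check: P(4) = -453. ✓

P(x) = -6x^3 - 3x^2 - 5x - 1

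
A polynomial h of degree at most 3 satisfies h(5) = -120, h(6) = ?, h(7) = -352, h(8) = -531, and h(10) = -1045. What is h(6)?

-217

The 4 known points determine the degree-3 polynomial uniquely.
Write h(u) = au^3 + bu^2 + cu + d. Substituting each data point gives a linear system:
  125a + 25b + 5c + d = -120
  343a + 49b + 7c + d = -352
  512a + 64b + 8c + d = -531
  1000a + 100b + 10c + d = -1045
Solving the system yields a = -1, b = -1, c = 5, d = 5.
So h(u) = -u³ - u² + 5u + 5.
Then h(6) = -217.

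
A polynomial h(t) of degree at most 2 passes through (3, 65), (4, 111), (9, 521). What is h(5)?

Using the Lagrange interpolation formula with nodes 3, 4, 9:
  L_0(t) = (t - 4)(t - 9) / 6
  L_1(t) = (t - 3)(t - 9) / -5
  L_2(t) = (t - 3)(t - 4) / 30
Then h(t) = 65·L_0(t) + 111·L_1(t) + 521·L_2(t).
Expanding and collecting terms gives h(t) = 6t^2 + 4t - 1.
Evaluating at t = 5: h(5) = 169.

169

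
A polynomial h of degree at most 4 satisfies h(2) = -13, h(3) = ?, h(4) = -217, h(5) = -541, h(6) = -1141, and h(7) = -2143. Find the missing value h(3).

The 5 known points determine the degree-4 polynomial uniquely.
Write h(u) = au^4 + bu^3 + cu^2 + du + e. Substituting each data point gives a linear system:
  16a + 8b + 4c + 2d + e = -13
  256a + 64b + 16c + 4d + e = -217
  625a + 125b + 25c + 5d + e = -541
  1296a + 216b + 36c + 6d + e = -1141
  2401a + 343b + 49c + 7d + e = -2143
Solving the system yields a = -1, b = 1, c = -2, d = 2, e = -1.
So h(u) = -u^4 + u^3 - 2u^2 + 2u - 1.
Then h(3) = -67.

-67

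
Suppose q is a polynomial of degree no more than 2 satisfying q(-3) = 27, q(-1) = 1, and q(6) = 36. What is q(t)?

Using the Lagrange interpolation formula with nodes -3, -1, 6:
  L_0(t) = (t + 1)(t - 6) / 18
  L_1(t) = (t + 3)(t - 6) / -14
  L_2(t) = (t + 3)(t + 1) / 63
Then q(t) = 27·L_0(t) + 1·L_1(t) + 36·L_2(t).
Expanding and collecting terms gives q(t) = 2t^2 - 5t - 6.
Check: q(-3) = 27. ✓

q(t) = 2t^2 - 5t - 6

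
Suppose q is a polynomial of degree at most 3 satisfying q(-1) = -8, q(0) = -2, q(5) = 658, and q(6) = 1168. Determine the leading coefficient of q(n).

Write q(n) = an^3 + bn^2 + cn + d. Substituting each data point gives a linear system:
  -a + b - c + d = -8
  d = -2
  125a + 25b + 5c + d = 658
  216a + 36b + 6c + d = 1168
Solving the system yields a = 6, b = -3, c = -3, d = -2.
So q(n) = 6n^3 - 3n^2 - 3n - 2.
The leading coefficient is 6.

6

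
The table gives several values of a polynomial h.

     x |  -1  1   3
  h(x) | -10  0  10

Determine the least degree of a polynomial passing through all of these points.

1

Forward differences of the values at x = -1, 1, 3:
  h  : -10  0  10
  Δ  : 10  10
  Δ^2: 0
The first differences are constant (10) and nonzero, while all higher differences vanish, so the minimal degree is 1.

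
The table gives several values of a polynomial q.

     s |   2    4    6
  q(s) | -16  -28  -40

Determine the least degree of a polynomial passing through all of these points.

1

Forward differences of the values at s = 2, 4, 6:
  q  : -16  -28  -40
  Δ  : -12  -12
  Δ^2: 0
The first differences are constant (-12) and nonzero, while all higher differences vanish, so the minimal degree is 1.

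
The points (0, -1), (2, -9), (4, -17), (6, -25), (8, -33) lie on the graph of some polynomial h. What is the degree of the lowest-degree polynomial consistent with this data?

Forward differences of the values at s = 0, 2, 4, 6, 8:
  h  : -1  -9  -17  -25  -33
  Δ  : -8  -8  -8  -8
  Δ^2: 0  0  0
  Δ^3: 0  0
  Δ^4: 0
The first differences are constant (-8) and nonzero, while all higher differences vanish, so the minimal degree is 1.

1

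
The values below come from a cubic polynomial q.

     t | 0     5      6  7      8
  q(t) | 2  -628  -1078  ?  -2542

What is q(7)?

-1706

The 4 known points determine the degree-3 polynomial uniquely.
Write q(t) = at^3 + bt^2 + ct + d. Substituting each data point gives a linear system:
  d = 2
  125a + 25b + 5c + d = -628
  216a + 36b + 6c + d = -1078
  512a + 64b + 8c + d = -2542
Solving the system yields a = -5, b = 1, c = -6, d = 2.
So q(t) = -5t^3 + t^2 - 6t + 2.
Then q(7) = -1706.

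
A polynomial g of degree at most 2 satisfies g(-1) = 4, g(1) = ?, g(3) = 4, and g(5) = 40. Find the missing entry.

The 3 known points determine the degree-2 polynomial uniquely.
Write g(n) = an^2 + bn + c. Substituting each data point gives a linear system:
  a - b + c = 4
  9a + 3b + c = 4
  25a + 5b + c = 40
Solving the system yields a = 3, b = -6, c = -5.
So g(n) = 3n^2 - 6n - 5.
Then g(1) = -8.

-8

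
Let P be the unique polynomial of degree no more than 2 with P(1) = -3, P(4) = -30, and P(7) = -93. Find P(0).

Forward differences of the values at s = 1, 4, 7:
  P  : -3  -30  -93
  Δ  : -27  -63
  Δ^2: -36
The second differences are constant, confirming degree 2.
Interpolating (Newton forward form) and evaluating at s = 0 gives P(0) = -2.

-2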